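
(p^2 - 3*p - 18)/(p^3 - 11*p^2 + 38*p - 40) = (p^2 - 3*p - 18)/(p^3 - 11*p^2 + 38*p - 40)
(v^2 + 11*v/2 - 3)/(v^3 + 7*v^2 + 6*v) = (v - 1/2)/(v*(v + 1))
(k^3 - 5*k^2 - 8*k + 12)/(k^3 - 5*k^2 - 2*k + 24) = (k^2 - 7*k + 6)/(k^2 - 7*k + 12)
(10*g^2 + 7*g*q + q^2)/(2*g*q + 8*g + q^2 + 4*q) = (5*g + q)/(q + 4)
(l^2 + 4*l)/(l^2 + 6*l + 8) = l/(l + 2)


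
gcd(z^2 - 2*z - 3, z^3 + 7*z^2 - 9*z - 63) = z - 3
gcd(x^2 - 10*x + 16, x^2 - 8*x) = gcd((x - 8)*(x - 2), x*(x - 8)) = x - 8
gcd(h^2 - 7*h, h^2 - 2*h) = h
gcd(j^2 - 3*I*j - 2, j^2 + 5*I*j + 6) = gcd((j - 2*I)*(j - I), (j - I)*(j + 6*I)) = j - I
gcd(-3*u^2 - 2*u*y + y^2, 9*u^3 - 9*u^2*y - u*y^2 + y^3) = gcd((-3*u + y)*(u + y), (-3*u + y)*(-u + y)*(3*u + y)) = -3*u + y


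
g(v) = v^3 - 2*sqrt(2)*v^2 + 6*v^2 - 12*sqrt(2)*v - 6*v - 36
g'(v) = 3*v^2 - 4*sqrt(2)*v + 12*v - 12*sqrt(2) - 6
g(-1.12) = -7.70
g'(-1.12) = -26.31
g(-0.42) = -25.87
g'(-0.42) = -25.11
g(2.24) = -60.30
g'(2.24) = 6.29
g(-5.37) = 23.96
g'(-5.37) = 29.48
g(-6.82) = -49.04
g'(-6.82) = 73.31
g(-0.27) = -29.59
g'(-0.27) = -24.46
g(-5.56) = 17.88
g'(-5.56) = 34.50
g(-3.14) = 36.44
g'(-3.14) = -13.31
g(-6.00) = 0.00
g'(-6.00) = 46.97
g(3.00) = -49.37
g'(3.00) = 23.06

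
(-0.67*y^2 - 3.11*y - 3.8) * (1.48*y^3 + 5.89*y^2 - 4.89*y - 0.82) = -0.9916*y^5 - 8.5491*y^4 - 20.6656*y^3 - 6.6247*y^2 + 21.1322*y + 3.116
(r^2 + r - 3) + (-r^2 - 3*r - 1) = -2*r - 4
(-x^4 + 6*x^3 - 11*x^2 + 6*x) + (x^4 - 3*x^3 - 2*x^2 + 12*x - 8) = 3*x^3 - 13*x^2 + 18*x - 8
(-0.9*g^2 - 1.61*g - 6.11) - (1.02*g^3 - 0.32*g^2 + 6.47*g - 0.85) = -1.02*g^3 - 0.58*g^2 - 8.08*g - 5.26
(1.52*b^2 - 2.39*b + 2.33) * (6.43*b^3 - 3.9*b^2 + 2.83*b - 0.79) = 9.7736*b^5 - 21.2957*b^4 + 28.6045*b^3 - 17.0515*b^2 + 8.482*b - 1.8407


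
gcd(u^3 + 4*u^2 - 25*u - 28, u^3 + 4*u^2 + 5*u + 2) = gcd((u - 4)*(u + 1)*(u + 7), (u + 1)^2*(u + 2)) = u + 1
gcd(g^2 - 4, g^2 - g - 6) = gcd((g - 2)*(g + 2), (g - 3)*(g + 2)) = g + 2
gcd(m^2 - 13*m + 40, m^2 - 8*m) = m - 8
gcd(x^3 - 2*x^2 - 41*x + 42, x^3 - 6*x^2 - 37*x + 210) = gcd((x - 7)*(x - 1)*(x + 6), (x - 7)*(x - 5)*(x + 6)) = x^2 - x - 42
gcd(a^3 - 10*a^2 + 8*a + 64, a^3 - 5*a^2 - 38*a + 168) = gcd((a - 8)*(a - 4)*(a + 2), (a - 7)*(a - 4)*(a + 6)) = a - 4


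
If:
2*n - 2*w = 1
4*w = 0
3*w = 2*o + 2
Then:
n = 1/2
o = -1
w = 0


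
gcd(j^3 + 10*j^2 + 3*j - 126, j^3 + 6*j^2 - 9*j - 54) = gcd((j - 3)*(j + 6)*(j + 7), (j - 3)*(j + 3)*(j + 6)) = j^2 + 3*j - 18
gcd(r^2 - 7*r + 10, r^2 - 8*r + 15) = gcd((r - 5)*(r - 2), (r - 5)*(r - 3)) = r - 5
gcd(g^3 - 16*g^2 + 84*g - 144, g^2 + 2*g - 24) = g - 4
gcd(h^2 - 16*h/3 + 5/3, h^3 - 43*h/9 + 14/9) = h - 1/3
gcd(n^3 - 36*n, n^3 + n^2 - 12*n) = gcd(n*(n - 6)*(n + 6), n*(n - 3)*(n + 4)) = n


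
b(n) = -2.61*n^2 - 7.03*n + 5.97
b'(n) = -5.22*n - 7.03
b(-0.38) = 8.26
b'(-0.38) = -5.05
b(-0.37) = 8.21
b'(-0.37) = -5.10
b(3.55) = -51.88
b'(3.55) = -25.56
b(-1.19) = 10.64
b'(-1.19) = -0.82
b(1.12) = -5.18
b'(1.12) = -12.88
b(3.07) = -40.21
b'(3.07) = -23.06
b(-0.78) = 9.87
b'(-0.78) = -2.96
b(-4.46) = -14.59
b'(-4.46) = 16.25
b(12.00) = -454.23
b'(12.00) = -69.67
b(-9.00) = -142.17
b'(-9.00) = 39.95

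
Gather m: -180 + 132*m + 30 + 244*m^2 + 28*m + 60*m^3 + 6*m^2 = 60*m^3 + 250*m^2 + 160*m - 150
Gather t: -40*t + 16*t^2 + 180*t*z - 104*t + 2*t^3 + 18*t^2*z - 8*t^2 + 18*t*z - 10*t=2*t^3 + t^2*(18*z + 8) + t*(198*z - 154)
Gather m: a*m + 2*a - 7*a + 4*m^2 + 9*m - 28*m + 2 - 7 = -5*a + 4*m^2 + m*(a - 19) - 5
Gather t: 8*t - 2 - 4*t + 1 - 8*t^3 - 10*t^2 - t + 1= -8*t^3 - 10*t^2 + 3*t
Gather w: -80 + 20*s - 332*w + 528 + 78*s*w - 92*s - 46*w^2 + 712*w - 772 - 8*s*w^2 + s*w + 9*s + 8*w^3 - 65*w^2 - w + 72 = -63*s + 8*w^3 + w^2*(-8*s - 111) + w*(79*s + 379) - 252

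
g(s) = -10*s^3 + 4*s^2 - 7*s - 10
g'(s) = -30*s^2 + 8*s - 7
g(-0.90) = 6.83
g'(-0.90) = -38.50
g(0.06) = -10.41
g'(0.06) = -6.63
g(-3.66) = 559.48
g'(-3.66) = -438.15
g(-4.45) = 981.57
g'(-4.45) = -636.68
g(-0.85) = 4.98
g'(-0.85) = -35.48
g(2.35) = -134.14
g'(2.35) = -153.88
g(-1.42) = 36.64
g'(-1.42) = -78.85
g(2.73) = -202.76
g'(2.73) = -208.75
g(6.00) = -2068.00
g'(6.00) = -1039.00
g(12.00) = -16798.00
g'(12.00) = -4231.00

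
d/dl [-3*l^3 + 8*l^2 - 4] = l*(16 - 9*l)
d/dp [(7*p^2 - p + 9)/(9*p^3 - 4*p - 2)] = ((1 - 14*p)*(-9*p^3 + 4*p + 2) - (27*p^2 - 4)*(7*p^2 - p + 9))/(-9*p^3 + 4*p + 2)^2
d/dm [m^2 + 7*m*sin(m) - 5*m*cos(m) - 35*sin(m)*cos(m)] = 5*m*sin(m) + 7*m*cos(m) + 2*m + 7*sin(m) - 5*cos(m) - 35*cos(2*m)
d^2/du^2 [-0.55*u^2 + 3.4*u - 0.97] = -1.10000000000000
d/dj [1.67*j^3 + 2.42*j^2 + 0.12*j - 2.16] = 5.01*j^2 + 4.84*j + 0.12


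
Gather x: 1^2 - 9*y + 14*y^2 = 14*y^2 - 9*y + 1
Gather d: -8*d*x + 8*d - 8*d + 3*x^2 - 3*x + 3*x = -8*d*x + 3*x^2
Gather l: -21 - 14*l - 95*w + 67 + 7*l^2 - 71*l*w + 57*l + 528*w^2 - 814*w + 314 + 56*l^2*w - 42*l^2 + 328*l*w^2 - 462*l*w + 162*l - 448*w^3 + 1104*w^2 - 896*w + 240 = l^2*(56*w - 35) + l*(328*w^2 - 533*w + 205) - 448*w^3 + 1632*w^2 - 1805*w + 600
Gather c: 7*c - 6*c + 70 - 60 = c + 10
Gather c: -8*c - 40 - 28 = -8*c - 68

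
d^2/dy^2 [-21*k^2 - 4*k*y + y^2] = 2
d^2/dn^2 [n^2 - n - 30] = 2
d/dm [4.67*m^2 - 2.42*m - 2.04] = 9.34*m - 2.42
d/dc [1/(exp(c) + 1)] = -1/(4*cosh(c/2)^2)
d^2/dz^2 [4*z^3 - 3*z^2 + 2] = 24*z - 6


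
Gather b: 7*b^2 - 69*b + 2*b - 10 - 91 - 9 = 7*b^2 - 67*b - 110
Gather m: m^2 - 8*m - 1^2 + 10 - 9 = m^2 - 8*m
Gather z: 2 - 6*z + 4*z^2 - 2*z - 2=4*z^2 - 8*z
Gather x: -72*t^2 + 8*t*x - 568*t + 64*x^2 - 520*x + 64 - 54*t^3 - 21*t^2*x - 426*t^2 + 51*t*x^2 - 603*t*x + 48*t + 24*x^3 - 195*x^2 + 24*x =-54*t^3 - 498*t^2 - 520*t + 24*x^3 + x^2*(51*t - 131) + x*(-21*t^2 - 595*t - 496) + 64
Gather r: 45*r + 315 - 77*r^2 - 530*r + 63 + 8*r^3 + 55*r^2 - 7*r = 8*r^3 - 22*r^2 - 492*r + 378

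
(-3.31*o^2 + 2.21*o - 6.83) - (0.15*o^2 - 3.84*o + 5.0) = -3.46*o^2 + 6.05*o - 11.83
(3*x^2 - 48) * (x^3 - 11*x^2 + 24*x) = 3*x^5 - 33*x^4 + 24*x^3 + 528*x^2 - 1152*x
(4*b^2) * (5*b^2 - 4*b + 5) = 20*b^4 - 16*b^3 + 20*b^2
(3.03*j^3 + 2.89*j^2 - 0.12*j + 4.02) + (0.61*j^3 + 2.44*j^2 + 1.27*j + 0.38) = 3.64*j^3 + 5.33*j^2 + 1.15*j + 4.4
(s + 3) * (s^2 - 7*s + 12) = s^3 - 4*s^2 - 9*s + 36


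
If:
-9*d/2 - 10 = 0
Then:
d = -20/9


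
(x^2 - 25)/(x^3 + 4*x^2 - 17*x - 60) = (x - 5)/(x^2 - x - 12)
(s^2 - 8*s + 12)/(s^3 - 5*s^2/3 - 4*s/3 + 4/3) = 3*(s - 6)/(3*s^2 + s - 2)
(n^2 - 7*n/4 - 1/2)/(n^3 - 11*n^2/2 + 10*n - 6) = (4*n + 1)/(2*(2*n^2 - 7*n + 6))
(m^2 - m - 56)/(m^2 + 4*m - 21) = (m - 8)/(m - 3)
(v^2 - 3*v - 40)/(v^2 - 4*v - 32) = (v + 5)/(v + 4)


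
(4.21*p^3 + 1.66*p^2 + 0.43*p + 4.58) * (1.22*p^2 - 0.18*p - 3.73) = 5.1362*p^5 + 1.2674*p^4 - 15.4775*p^3 - 0.6816*p^2 - 2.4283*p - 17.0834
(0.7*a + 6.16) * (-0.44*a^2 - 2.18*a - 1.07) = -0.308*a^3 - 4.2364*a^2 - 14.1778*a - 6.5912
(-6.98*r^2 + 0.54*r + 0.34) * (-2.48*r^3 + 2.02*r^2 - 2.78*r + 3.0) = 17.3104*r^5 - 15.4388*r^4 + 19.652*r^3 - 21.7544*r^2 + 0.6748*r + 1.02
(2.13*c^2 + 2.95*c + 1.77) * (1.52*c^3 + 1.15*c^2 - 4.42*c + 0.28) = 3.2376*c^5 + 6.9335*c^4 - 3.3317*c^3 - 10.4071*c^2 - 6.9974*c + 0.4956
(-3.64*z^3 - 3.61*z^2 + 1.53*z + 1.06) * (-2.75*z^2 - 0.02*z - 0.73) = 10.01*z^5 + 10.0003*z^4 - 1.4781*z^3 - 0.3103*z^2 - 1.1381*z - 0.7738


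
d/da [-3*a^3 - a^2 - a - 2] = -9*a^2 - 2*a - 1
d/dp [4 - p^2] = -2*p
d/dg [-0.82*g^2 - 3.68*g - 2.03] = -1.64*g - 3.68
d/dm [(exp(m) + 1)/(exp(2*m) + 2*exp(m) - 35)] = (-2*(exp(m) + 1)^2 + exp(2*m) + 2*exp(m) - 35)*exp(m)/(exp(2*m) + 2*exp(m) - 35)^2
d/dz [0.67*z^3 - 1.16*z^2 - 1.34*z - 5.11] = 2.01*z^2 - 2.32*z - 1.34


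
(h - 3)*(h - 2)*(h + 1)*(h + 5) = h^4 + h^3 - 19*h^2 + 11*h + 30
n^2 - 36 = (n - 6)*(n + 6)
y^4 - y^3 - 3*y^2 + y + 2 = (y - 2)*(y - 1)*(y + 1)^2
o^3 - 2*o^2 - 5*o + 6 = (o - 3)*(o - 1)*(o + 2)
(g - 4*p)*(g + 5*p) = g^2 + g*p - 20*p^2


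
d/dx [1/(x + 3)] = -1/(x + 3)^2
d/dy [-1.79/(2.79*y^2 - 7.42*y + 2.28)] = (9.9882*y - 13.2818)/(2.79*y^2 - 7.42*y + 2.28)^2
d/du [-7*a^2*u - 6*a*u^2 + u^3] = -7*a^2 - 12*a*u + 3*u^2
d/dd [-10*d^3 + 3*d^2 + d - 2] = -30*d^2 + 6*d + 1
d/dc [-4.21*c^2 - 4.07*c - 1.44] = -8.42*c - 4.07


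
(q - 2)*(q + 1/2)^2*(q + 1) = q^4 - 11*q^2/4 - 9*q/4 - 1/2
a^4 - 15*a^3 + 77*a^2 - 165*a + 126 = (a - 7)*(a - 3)^2*(a - 2)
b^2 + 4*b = b*(b + 4)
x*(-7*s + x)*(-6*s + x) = 42*s^2*x - 13*s*x^2 + x^3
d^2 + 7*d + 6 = (d + 1)*(d + 6)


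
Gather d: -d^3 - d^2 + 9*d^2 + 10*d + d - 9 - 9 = -d^3 + 8*d^2 + 11*d - 18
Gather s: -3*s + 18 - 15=3 - 3*s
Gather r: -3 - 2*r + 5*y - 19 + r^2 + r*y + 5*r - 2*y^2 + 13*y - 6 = r^2 + r*(y + 3) - 2*y^2 + 18*y - 28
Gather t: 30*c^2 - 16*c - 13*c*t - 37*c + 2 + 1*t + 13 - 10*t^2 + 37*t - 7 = 30*c^2 - 53*c - 10*t^2 + t*(38 - 13*c) + 8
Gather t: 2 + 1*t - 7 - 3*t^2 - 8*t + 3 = -3*t^2 - 7*t - 2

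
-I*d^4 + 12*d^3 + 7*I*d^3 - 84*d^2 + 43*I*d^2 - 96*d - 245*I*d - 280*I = (d - 8)*(d + 5*I)*(d + 7*I)*(-I*d - I)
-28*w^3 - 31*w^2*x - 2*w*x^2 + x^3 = (-7*w + x)*(w + x)*(4*w + x)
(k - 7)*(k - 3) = k^2 - 10*k + 21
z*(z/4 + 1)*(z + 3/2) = z^3/4 + 11*z^2/8 + 3*z/2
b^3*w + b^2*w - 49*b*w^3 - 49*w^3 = (b - 7*w)*(b + 7*w)*(b*w + w)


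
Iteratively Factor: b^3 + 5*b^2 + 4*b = (b + 4)*(b^2 + b) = b*(b + 4)*(b + 1)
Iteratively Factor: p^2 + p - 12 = (p - 3)*(p + 4)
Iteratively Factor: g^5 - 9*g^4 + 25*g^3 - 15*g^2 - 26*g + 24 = (g - 4)*(g^4 - 5*g^3 + 5*g^2 + 5*g - 6) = (g - 4)*(g - 3)*(g^3 - 2*g^2 - g + 2) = (g - 4)*(g - 3)*(g - 1)*(g^2 - g - 2) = (g - 4)*(g - 3)*(g - 2)*(g - 1)*(g + 1)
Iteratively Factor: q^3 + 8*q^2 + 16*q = (q)*(q^2 + 8*q + 16) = q*(q + 4)*(q + 4)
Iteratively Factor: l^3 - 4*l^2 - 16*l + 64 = (l + 4)*(l^2 - 8*l + 16) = (l - 4)*(l + 4)*(l - 4)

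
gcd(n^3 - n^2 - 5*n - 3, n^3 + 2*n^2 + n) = n^2 + 2*n + 1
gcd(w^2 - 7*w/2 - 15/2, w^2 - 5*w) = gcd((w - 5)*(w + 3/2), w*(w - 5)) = w - 5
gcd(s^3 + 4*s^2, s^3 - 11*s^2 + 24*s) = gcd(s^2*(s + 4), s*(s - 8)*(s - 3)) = s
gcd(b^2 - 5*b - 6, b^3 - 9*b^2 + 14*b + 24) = b^2 - 5*b - 6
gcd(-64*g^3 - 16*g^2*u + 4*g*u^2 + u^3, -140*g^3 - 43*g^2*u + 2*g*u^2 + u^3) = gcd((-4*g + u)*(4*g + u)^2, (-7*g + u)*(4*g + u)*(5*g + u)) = 4*g + u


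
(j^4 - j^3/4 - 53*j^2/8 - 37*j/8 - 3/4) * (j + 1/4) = j^5 - 107*j^3/16 - 201*j^2/32 - 61*j/32 - 3/16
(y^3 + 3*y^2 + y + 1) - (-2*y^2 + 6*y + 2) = y^3 + 5*y^2 - 5*y - 1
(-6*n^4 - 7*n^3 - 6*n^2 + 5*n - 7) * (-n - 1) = 6*n^5 + 13*n^4 + 13*n^3 + n^2 + 2*n + 7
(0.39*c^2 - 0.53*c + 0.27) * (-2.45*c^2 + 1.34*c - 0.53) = -0.9555*c^4 + 1.8211*c^3 - 1.5784*c^2 + 0.6427*c - 0.1431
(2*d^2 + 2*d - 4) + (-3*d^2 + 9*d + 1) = -d^2 + 11*d - 3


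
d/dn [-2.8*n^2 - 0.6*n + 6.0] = -5.6*n - 0.6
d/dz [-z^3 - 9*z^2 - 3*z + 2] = -3*z^2 - 18*z - 3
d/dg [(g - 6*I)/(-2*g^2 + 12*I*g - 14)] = (g^2 - 12*I*g - 43)/(2*(g^4 - 12*I*g^3 - 22*g^2 - 84*I*g + 49))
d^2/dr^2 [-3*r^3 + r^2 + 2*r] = 2 - 18*r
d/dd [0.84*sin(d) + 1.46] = 0.84*cos(d)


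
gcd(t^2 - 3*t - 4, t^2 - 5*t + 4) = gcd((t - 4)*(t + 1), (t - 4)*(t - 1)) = t - 4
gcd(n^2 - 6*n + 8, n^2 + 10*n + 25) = 1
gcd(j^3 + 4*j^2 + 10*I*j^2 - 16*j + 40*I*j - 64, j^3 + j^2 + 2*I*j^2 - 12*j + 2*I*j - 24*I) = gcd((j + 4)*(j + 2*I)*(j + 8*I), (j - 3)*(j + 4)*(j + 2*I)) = j^2 + j*(4 + 2*I) + 8*I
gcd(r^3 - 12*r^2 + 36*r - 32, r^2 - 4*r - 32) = r - 8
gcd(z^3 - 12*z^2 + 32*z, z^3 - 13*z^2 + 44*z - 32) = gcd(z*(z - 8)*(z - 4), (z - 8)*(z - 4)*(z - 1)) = z^2 - 12*z + 32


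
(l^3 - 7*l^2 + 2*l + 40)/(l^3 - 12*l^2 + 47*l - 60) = (l + 2)/(l - 3)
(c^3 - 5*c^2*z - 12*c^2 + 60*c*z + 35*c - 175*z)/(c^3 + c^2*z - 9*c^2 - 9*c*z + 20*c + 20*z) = (c^2 - 5*c*z - 7*c + 35*z)/(c^2 + c*z - 4*c - 4*z)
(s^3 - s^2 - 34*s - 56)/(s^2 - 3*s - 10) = (s^2 - 3*s - 28)/(s - 5)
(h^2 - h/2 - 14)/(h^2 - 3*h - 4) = (h + 7/2)/(h + 1)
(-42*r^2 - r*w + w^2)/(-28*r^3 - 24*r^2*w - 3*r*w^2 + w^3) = (6*r + w)/(4*r^2 + 4*r*w + w^2)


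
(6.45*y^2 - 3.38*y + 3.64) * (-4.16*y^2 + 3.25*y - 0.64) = -26.832*y^4 + 35.0233*y^3 - 30.2554*y^2 + 13.9932*y - 2.3296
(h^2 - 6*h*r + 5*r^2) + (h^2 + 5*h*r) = 2*h^2 - h*r + 5*r^2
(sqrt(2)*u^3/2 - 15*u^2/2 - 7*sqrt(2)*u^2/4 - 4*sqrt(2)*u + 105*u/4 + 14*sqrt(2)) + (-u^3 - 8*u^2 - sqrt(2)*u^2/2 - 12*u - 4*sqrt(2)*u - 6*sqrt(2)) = -u^3 + sqrt(2)*u^3/2 - 31*u^2/2 - 9*sqrt(2)*u^2/4 - 8*sqrt(2)*u + 57*u/4 + 8*sqrt(2)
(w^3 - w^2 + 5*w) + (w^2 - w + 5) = w^3 + 4*w + 5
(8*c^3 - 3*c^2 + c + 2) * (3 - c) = -8*c^4 + 27*c^3 - 10*c^2 + c + 6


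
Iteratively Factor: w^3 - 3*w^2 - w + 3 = (w + 1)*(w^2 - 4*w + 3) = (w - 3)*(w + 1)*(w - 1)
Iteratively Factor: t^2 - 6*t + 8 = (t - 4)*(t - 2)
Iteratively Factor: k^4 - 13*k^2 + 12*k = (k - 1)*(k^3 + k^2 - 12*k) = (k - 3)*(k - 1)*(k^2 + 4*k) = k*(k - 3)*(k - 1)*(k + 4)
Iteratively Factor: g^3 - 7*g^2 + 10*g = (g)*(g^2 - 7*g + 10) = g*(g - 2)*(g - 5)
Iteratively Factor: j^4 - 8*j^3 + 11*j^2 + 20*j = (j + 1)*(j^3 - 9*j^2 + 20*j) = (j - 5)*(j + 1)*(j^2 - 4*j) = (j - 5)*(j - 4)*(j + 1)*(j)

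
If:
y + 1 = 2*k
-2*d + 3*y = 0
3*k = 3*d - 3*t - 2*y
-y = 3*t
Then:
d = 9/8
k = 7/8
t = -1/4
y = 3/4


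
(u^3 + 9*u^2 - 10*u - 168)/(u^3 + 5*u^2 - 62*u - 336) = (u - 4)/(u - 8)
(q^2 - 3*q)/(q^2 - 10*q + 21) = q/(q - 7)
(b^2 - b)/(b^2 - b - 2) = b*(1 - b)/(-b^2 + b + 2)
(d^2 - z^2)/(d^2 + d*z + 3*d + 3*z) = (d - z)/(d + 3)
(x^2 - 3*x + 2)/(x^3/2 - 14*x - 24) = 2*(-x^2 + 3*x - 2)/(-x^3 + 28*x + 48)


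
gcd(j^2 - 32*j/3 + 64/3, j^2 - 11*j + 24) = j - 8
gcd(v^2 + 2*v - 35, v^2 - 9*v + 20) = v - 5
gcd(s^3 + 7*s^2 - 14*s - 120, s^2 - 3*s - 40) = s + 5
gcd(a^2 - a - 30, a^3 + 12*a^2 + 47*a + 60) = a + 5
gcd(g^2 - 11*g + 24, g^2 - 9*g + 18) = g - 3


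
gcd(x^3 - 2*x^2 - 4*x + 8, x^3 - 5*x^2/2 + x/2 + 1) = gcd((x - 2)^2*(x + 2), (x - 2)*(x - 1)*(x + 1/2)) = x - 2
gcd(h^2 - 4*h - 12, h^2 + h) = 1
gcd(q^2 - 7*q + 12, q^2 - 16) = q - 4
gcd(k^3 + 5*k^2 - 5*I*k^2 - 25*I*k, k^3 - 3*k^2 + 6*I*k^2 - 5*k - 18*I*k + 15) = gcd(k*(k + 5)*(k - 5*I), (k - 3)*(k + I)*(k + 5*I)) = 1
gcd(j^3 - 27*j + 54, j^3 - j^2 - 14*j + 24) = j - 3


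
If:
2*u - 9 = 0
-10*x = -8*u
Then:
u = 9/2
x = 18/5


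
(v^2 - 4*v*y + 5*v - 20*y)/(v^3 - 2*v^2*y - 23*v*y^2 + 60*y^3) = (-v - 5)/(-v^2 - 2*v*y + 15*y^2)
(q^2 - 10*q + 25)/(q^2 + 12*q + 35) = (q^2 - 10*q + 25)/(q^2 + 12*q + 35)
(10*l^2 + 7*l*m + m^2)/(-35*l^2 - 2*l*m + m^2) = (-2*l - m)/(7*l - m)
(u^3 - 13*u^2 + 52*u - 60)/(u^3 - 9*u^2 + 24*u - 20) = (u - 6)/(u - 2)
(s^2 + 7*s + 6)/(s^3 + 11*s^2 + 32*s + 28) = (s^2 + 7*s + 6)/(s^3 + 11*s^2 + 32*s + 28)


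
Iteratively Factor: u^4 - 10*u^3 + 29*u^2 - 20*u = (u - 4)*(u^3 - 6*u^2 + 5*u) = (u - 4)*(u - 1)*(u^2 - 5*u) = (u - 5)*(u - 4)*(u - 1)*(u)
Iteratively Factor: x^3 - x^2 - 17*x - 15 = (x + 3)*(x^2 - 4*x - 5) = (x + 1)*(x + 3)*(x - 5)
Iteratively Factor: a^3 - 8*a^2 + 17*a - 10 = (a - 1)*(a^2 - 7*a + 10) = (a - 5)*(a - 1)*(a - 2)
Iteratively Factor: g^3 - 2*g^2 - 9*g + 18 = (g + 3)*(g^2 - 5*g + 6) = (g - 3)*(g + 3)*(g - 2)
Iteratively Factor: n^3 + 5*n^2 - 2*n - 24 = (n + 3)*(n^2 + 2*n - 8) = (n + 3)*(n + 4)*(n - 2)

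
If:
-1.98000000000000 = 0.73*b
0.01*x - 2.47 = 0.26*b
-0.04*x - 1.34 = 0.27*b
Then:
No Solution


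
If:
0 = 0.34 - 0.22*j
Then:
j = 1.55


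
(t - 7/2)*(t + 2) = t^2 - 3*t/2 - 7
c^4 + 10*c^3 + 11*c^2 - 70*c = c*(c - 2)*(c + 5)*(c + 7)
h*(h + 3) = h^2 + 3*h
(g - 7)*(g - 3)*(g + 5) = g^3 - 5*g^2 - 29*g + 105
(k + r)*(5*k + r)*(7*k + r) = 35*k^3 + 47*k^2*r + 13*k*r^2 + r^3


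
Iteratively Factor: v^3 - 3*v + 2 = (v - 1)*(v^2 + v - 2) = (v - 1)*(v + 2)*(v - 1)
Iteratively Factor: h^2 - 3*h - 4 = (h - 4)*(h + 1)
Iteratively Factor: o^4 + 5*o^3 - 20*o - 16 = (o - 2)*(o^3 + 7*o^2 + 14*o + 8) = (o - 2)*(o + 4)*(o^2 + 3*o + 2) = (o - 2)*(o + 2)*(o + 4)*(o + 1)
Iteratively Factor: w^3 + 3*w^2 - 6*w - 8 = (w + 4)*(w^2 - w - 2) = (w + 1)*(w + 4)*(w - 2)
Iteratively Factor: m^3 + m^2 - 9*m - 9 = (m + 3)*(m^2 - 2*m - 3) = (m - 3)*(m + 3)*(m + 1)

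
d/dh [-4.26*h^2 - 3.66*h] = -8.52*h - 3.66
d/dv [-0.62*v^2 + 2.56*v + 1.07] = 2.56 - 1.24*v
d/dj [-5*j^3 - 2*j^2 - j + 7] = -15*j^2 - 4*j - 1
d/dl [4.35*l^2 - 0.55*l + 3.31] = 8.7*l - 0.55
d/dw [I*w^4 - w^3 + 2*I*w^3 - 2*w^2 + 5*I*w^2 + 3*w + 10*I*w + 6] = 4*I*w^3 + w^2*(-3 + 6*I) + w*(-4 + 10*I) + 3 + 10*I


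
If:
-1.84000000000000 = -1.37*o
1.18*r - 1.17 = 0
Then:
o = 1.34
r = 0.99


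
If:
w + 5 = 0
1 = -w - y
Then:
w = -5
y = 4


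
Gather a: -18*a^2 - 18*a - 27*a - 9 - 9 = -18*a^2 - 45*a - 18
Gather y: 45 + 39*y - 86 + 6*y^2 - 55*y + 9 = 6*y^2 - 16*y - 32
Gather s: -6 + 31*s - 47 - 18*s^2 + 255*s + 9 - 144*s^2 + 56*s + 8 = -162*s^2 + 342*s - 36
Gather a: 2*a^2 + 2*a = 2*a^2 + 2*a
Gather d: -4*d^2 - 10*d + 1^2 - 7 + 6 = -4*d^2 - 10*d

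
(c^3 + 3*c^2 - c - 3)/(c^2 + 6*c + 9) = (c^2 - 1)/(c + 3)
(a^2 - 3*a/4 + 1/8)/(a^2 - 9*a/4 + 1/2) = (a - 1/2)/(a - 2)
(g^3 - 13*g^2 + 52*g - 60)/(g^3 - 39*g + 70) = (g - 6)/(g + 7)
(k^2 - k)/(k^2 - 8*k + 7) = k/(k - 7)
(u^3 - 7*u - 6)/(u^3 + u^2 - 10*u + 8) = (u^3 - 7*u - 6)/(u^3 + u^2 - 10*u + 8)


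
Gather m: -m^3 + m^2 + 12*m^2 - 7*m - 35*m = -m^3 + 13*m^2 - 42*m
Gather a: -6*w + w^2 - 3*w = w^2 - 9*w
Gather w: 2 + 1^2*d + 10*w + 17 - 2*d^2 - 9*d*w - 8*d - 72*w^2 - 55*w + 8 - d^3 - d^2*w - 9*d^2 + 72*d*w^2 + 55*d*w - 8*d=-d^3 - 11*d^2 - 15*d + w^2*(72*d - 72) + w*(-d^2 + 46*d - 45) + 27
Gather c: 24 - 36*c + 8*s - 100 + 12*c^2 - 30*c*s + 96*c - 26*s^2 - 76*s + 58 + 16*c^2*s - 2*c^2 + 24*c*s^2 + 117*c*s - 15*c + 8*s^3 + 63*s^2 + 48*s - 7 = c^2*(16*s + 10) + c*(24*s^2 + 87*s + 45) + 8*s^3 + 37*s^2 - 20*s - 25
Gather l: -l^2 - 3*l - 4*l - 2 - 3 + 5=-l^2 - 7*l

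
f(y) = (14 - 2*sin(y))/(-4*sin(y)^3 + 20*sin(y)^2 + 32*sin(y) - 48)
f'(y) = (14 - 2*sin(y))*(12*sin(y)^2*cos(y) - 40*sin(y)*cos(y) - 32*cos(y))/(-4*sin(y)^3 + 20*sin(y)^2 + 32*sin(y) - 48)^2 - 2*cos(y)/(-4*sin(y)^3 + 20*sin(y)^2 + 32*sin(y) - 48) = (-sin(y)^3 + 13*sin(y)^2 - 35*sin(y) - 22)*cos(y)/((sin(y) - 6)^2*(sin(y) - 1)^2*(sin(y) + 2)^2)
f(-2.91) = -0.27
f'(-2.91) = 0.07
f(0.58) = -0.51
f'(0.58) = -0.79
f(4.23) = -0.27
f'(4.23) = -0.04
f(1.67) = -40.74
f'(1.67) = 819.42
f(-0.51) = -0.26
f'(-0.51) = -0.01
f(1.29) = -5.17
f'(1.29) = -36.13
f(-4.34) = -2.98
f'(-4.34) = 15.48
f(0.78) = -0.74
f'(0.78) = -1.60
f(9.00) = -0.42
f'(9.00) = 0.50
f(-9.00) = -0.26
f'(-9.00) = 0.02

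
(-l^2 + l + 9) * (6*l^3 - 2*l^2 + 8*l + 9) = -6*l^5 + 8*l^4 + 44*l^3 - 19*l^2 + 81*l + 81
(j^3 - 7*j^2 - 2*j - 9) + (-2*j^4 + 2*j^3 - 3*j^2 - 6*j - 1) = -2*j^4 + 3*j^3 - 10*j^2 - 8*j - 10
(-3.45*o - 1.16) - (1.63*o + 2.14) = -5.08*o - 3.3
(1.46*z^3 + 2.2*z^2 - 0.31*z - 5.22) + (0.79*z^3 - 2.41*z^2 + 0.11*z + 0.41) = 2.25*z^3 - 0.21*z^2 - 0.2*z - 4.81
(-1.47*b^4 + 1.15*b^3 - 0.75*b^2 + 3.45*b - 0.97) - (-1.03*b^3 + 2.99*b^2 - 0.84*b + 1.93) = -1.47*b^4 + 2.18*b^3 - 3.74*b^2 + 4.29*b - 2.9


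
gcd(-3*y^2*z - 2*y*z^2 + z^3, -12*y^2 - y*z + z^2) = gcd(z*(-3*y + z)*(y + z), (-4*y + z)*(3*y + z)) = 1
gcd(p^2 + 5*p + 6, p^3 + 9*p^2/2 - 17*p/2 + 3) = 1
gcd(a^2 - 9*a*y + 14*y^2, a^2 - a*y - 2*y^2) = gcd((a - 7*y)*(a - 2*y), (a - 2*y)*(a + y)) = -a + 2*y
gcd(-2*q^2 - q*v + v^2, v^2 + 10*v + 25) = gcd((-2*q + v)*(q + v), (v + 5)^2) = 1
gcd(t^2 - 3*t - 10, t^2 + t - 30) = t - 5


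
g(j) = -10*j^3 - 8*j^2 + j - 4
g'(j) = -30*j^2 - 16*j + 1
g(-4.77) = 894.52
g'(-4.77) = -605.27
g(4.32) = -955.19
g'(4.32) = -627.99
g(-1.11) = -1.29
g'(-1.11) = -18.20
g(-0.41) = -5.07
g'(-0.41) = 2.52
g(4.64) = -1170.57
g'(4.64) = -719.13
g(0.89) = -16.50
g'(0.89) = -37.00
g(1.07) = -24.34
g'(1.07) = -50.47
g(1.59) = -62.83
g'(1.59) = -100.28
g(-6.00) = 1862.00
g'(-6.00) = -983.00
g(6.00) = -2446.00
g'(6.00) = -1175.00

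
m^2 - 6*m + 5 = (m - 5)*(m - 1)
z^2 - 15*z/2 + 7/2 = (z - 7)*(z - 1/2)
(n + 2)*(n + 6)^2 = n^3 + 14*n^2 + 60*n + 72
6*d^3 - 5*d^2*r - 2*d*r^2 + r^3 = (-3*d + r)*(-d + r)*(2*d + r)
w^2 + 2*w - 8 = (w - 2)*(w + 4)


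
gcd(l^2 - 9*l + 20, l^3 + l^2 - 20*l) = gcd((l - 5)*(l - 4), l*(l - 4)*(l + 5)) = l - 4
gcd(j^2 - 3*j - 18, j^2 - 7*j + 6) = j - 6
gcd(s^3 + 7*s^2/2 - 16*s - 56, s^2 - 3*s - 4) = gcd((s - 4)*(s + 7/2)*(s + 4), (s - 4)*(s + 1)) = s - 4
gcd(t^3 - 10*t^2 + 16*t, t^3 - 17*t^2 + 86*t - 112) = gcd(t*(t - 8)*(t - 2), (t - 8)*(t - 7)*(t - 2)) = t^2 - 10*t + 16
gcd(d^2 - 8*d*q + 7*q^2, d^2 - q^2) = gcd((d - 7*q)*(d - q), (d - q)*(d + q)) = -d + q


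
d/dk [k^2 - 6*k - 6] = 2*k - 6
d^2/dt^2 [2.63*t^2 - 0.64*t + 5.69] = 5.26000000000000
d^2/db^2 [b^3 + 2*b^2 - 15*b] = 6*b + 4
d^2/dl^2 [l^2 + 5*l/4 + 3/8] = 2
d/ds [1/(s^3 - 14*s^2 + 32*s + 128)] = (-3*s^2 + 28*s - 32)/(s^3 - 14*s^2 + 32*s + 128)^2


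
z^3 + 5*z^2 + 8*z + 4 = (z + 1)*(z + 2)^2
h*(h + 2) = h^2 + 2*h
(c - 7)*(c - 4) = c^2 - 11*c + 28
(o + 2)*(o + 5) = o^2 + 7*o + 10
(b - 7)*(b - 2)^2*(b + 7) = b^4 - 4*b^3 - 45*b^2 + 196*b - 196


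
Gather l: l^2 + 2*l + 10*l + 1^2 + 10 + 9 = l^2 + 12*l + 20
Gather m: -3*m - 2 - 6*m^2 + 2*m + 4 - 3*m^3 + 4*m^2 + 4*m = -3*m^3 - 2*m^2 + 3*m + 2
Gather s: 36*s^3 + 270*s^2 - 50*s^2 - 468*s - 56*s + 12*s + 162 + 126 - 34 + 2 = 36*s^3 + 220*s^2 - 512*s + 256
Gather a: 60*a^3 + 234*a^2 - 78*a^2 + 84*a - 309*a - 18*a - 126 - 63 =60*a^3 + 156*a^2 - 243*a - 189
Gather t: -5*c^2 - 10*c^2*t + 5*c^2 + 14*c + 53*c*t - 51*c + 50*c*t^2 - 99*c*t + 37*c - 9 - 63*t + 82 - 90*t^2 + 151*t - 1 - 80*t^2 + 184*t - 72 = t^2*(50*c - 170) + t*(-10*c^2 - 46*c + 272)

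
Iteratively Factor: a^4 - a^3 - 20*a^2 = (a - 5)*(a^3 + 4*a^2) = a*(a - 5)*(a^2 + 4*a) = a*(a - 5)*(a + 4)*(a)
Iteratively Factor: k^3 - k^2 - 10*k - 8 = (k + 2)*(k^2 - 3*k - 4) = (k + 1)*(k + 2)*(k - 4)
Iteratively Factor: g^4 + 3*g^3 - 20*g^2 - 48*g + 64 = (g + 4)*(g^3 - g^2 - 16*g + 16) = (g - 1)*(g + 4)*(g^2 - 16) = (g - 4)*(g - 1)*(g + 4)*(g + 4)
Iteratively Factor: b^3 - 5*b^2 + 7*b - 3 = (b - 1)*(b^2 - 4*b + 3) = (b - 1)^2*(b - 3)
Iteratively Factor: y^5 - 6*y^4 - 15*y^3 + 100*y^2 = (y)*(y^4 - 6*y^3 - 15*y^2 + 100*y) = y^2*(y^3 - 6*y^2 - 15*y + 100) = y^2*(y - 5)*(y^2 - y - 20) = y^2*(y - 5)*(y + 4)*(y - 5)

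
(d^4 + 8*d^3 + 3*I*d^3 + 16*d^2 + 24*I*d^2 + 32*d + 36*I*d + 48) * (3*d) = 3*d^5 + 24*d^4 + 9*I*d^4 + 48*d^3 + 72*I*d^3 + 96*d^2 + 108*I*d^2 + 144*d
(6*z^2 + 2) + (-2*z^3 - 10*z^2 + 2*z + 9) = -2*z^3 - 4*z^2 + 2*z + 11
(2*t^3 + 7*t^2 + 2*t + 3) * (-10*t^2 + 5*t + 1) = -20*t^5 - 60*t^4 + 17*t^3 - 13*t^2 + 17*t + 3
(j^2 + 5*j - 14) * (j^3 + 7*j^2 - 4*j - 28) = j^5 + 12*j^4 + 17*j^3 - 146*j^2 - 84*j + 392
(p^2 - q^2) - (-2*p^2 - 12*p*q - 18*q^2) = 3*p^2 + 12*p*q + 17*q^2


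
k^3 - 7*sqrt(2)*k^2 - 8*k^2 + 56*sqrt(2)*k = k*(k - 8)*(k - 7*sqrt(2))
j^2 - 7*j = j*(j - 7)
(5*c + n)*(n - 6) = 5*c*n - 30*c + n^2 - 6*n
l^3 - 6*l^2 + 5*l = l*(l - 5)*(l - 1)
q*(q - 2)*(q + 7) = q^3 + 5*q^2 - 14*q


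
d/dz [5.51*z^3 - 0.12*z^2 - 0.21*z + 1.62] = 16.53*z^2 - 0.24*z - 0.21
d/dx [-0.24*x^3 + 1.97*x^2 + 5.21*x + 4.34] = -0.72*x^2 + 3.94*x + 5.21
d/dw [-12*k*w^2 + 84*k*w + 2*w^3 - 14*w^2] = -24*k*w + 84*k + 6*w^2 - 28*w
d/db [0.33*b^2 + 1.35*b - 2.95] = 0.66*b + 1.35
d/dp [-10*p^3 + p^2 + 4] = 2*p*(1 - 15*p)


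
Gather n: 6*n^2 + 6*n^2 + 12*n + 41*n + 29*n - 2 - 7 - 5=12*n^2 + 82*n - 14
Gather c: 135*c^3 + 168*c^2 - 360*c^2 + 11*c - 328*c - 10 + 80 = 135*c^3 - 192*c^2 - 317*c + 70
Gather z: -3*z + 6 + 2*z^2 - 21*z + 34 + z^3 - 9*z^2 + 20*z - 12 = z^3 - 7*z^2 - 4*z + 28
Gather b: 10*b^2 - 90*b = 10*b^2 - 90*b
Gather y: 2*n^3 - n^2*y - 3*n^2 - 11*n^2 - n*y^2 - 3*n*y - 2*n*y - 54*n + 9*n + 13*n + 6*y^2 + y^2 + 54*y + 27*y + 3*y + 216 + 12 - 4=2*n^3 - 14*n^2 - 32*n + y^2*(7 - n) + y*(-n^2 - 5*n + 84) + 224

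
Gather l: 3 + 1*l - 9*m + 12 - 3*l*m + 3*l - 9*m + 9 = l*(4 - 3*m) - 18*m + 24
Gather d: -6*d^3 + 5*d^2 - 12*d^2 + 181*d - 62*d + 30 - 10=-6*d^3 - 7*d^2 + 119*d + 20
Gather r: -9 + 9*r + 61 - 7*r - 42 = 2*r + 10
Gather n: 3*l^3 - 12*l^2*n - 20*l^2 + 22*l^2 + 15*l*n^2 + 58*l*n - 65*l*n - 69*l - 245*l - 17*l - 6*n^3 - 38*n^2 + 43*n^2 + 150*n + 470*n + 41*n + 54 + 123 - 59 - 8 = 3*l^3 + 2*l^2 - 331*l - 6*n^3 + n^2*(15*l + 5) + n*(-12*l^2 - 7*l + 661) + 110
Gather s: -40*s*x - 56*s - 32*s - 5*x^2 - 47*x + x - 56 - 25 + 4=s*(-40*x - 88) - 5*x^2 - 46*x - 77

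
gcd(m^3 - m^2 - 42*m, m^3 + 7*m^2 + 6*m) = m^2 + 6*m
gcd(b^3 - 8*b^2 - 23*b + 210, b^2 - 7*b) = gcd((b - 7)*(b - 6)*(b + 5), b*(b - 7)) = b - 7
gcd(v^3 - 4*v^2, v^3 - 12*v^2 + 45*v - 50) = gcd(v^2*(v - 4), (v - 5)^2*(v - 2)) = 1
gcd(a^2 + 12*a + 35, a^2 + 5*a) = a + 5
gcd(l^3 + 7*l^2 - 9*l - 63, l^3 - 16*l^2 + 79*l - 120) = l - 3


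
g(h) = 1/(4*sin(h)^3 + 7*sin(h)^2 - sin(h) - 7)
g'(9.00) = 0.18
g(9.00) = -0.17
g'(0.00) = 0.02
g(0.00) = -0.14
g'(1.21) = -3.70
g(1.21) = 0.68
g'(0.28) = -0.08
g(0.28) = -0.15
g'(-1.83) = -0.09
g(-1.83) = -0.32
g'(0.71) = -0.79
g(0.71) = -0.28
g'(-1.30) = 0.09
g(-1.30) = -0.32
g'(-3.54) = 0.15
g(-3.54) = -0.16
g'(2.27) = 3.08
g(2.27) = -0.53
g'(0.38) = -0.14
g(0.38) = -0.16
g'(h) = (-12*sin(h)^2*cos(h) - 14*sin(h)*cos(h) + cos(h))/(4*sin(h)^3 + 7*sin(h)^2 - sin(h) - 7)^2 = (-12*sin(h)^2 - 14*sin(h) + 1)*cos(h)/(4*sin(h)^3 + 7*sin(h)^2 - sin(h) - 7)^2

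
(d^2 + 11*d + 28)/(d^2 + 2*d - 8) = (d + 7)/(d - 2)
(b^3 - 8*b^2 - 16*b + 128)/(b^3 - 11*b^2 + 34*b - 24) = (b^2 - 4*b - 32)/(b^2 - 7*b + 6)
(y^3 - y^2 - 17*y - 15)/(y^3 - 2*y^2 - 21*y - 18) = (y - 5)/(y - 6)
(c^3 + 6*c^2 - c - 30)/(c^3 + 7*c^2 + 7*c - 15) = (c - 2)/(c - 1)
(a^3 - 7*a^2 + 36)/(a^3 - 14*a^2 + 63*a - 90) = (a + 2)/(a - 5)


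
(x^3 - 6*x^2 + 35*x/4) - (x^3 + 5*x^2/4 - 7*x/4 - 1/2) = -29*x^2/4 + 21*x/2 + 1/2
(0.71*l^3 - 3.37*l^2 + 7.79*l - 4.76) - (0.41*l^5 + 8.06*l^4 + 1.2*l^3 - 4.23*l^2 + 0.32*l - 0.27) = -0.41*l^5 - 8.06*l^4 - 0.49*l^3 + 0.86*l^2 + 7.47*l - 4.49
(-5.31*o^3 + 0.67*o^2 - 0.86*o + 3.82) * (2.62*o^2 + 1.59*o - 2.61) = -13.9122*o^5 - 6.6875*o^4 + 12.6712*o^3 + 6.8923*o^2 + 8.3184*o - 9.9702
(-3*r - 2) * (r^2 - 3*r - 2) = -3*r^3 + 7*r^2 + 12*r + 4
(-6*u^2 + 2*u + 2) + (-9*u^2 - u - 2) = -15*u^2 + u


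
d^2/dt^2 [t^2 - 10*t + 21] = 2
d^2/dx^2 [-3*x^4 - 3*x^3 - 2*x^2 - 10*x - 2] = -36*x^2 - 18*x - 4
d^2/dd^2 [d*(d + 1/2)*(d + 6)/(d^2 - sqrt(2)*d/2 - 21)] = 2*(13*sqrt(2)*d^3 + 98*d^3 + 126*sqrt(2)*d^2 + 1638*d^2 + 6048*d - 126*sqrt(2) + 11466)/(4*d^6 - 6*sqrt(2)*d^5 - 246*d^4 + 251*sqrt(2)*d^3 + 5166*d^2 - 2646*sqrt(2)*d - 37044)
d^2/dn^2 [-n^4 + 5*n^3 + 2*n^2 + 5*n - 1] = -12*n^2 + 30*n + 4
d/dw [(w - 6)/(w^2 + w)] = (-w^2 + 12*w + 6)/(w^2*(w^2 + 2*w + 1))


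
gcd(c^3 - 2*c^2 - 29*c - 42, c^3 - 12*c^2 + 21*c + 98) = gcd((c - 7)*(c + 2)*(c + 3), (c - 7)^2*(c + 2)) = c^2 - 5*c - 14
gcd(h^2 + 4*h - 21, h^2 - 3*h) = h - 3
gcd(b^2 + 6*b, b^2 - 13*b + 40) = 1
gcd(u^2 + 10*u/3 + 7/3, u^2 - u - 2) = u + 1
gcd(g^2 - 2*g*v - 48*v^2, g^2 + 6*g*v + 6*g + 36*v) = g + 6*v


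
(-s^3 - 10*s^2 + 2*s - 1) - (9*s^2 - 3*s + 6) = -s^3 - 19*s^2 + 5*s - 7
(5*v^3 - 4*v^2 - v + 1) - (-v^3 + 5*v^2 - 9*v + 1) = 6*v^3 - 9*v^2 + 8*v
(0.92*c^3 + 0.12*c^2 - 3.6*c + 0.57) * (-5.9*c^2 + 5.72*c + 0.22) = -5.428*c^5 + 4.5544*c^4 + 22.1288*c^3 - 23.9286*c^2 + 2.4684*c + 0.1254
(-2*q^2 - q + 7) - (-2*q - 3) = -2*q^2 + q + 10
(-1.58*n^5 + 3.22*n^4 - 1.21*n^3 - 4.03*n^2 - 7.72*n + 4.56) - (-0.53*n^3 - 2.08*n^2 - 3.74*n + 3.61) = -1.58*n^5 + 3.22*n^4 - 0.68*n^3 - 1.95*n^2 - 3.98*n + 0.95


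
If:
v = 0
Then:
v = 0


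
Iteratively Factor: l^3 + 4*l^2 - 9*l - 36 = (l + 3)*(l^2 + l - 12) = (l + 3)*(l + 4)*(l - 3)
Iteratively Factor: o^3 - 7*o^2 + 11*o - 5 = (o - 5)*(o^2 - 2*o + 1) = (o - 5)*(o - 1)*(o - 1)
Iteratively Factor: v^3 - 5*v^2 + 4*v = (v - 4)*(v^2 - v) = v*(v - 4)*(v - 1)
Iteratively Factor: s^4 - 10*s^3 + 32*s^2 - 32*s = (s - 4)*(s^3 - 6*s^2 + 8*s) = (s - 4)^2*(s^2 - 2*s) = s*(s - 4)^2*(s - 2)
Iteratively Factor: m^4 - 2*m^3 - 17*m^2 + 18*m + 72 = (m - 4)*(m^3 + 2*m^2 - 9*m - 18) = (m - 4)*(m + 3)*(m^2 - m - 6) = (m - 4)*(m + 2)*(m + 3)*(m - 3)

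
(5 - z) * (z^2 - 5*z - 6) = -z^3 + 10*z^2 - 19*z - 30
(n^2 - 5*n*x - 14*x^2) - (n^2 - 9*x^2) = -5*n*x - 5*x^2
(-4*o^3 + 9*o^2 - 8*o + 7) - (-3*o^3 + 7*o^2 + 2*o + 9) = -o^3 + 2*o^2 - 10*o - 2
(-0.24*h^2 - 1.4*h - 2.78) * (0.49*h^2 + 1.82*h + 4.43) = -0.1176*h^4 - 1.1228*h^3 - 4.9734*h^2 - 11.2616*h - 12.3154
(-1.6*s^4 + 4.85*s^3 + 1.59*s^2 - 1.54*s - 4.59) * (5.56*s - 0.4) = -8.896*s^5 + 27.606*s^4 + 6.9004*s^3 - 9.1984*s^2 - 24.9044*s + 1.836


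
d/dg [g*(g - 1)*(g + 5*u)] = 3*g^2 + 10*g*u - 2*g - 5*u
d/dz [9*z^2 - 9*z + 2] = 18*z - 9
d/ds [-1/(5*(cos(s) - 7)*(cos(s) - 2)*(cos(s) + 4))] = (3*sin(s)^2 + 10*cos(s) + 19)*sin(s)/(5*(cos(s) - 7)^2*(cos(s) - 2)^2*(cos(s) + 4)^2)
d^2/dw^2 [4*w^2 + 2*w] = 8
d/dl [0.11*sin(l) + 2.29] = 0.11*cos(l)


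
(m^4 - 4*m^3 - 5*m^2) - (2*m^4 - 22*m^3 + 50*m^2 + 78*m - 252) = -m^4 + 18*m^3 - 55*m^2 - 78*m + 252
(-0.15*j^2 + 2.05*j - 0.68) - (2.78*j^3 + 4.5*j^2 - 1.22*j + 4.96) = -2.78*j^3 - 4.65*j^2 + 3.27*j - 5.64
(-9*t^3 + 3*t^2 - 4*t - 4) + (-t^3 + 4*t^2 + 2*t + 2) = -10*t^3 + 7*t^2 - 2*t - 2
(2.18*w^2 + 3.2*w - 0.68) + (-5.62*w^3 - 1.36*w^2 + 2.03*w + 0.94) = -5.62*w^3 + 0.82*w^2 + 5.23*w + 0.26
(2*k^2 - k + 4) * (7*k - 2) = 14*k^3 - 11*k^2 + 30*k - 8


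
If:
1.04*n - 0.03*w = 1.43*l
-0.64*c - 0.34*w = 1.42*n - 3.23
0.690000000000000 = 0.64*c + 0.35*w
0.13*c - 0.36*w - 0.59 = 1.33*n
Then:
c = 4.59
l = 1.40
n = 1.74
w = -6.42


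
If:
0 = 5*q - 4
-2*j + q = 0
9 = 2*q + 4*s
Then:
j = 2/5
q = 4/5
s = 37/20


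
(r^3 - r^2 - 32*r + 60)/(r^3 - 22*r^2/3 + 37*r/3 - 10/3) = 3*(r + 6)/(3*r - 1)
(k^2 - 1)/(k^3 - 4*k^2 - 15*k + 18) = (k + 1)/(k^2 - 3*k - 18)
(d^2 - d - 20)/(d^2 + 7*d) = (d^2 - d - 20)/(d*(d + 7))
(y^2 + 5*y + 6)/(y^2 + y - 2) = (y + 3)/(y - 1)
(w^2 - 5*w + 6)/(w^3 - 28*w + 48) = (w - 3)/(w^2 + 2*w - 24)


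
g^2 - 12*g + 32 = (g - 8)*(g - 4)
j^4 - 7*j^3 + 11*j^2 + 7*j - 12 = (j - 4)*(j - 3)*(j - 1)*(j + 1)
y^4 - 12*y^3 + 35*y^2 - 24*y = y*(y - 8)*(y - 3)*(y - 1)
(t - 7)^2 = t^2 - 14*t + 49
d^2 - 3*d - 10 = (d - 5)*(d + 2)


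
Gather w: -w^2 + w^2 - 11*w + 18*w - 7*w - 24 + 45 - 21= 0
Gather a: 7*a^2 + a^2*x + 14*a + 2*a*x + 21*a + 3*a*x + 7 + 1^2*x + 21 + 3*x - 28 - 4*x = a^2*(x + 7) + a*(5*x + 35)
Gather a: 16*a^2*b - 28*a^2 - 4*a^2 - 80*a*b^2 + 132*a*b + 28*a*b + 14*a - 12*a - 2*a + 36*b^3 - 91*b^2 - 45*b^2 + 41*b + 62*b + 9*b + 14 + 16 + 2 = a^2*(16*b - 32) + a*(-80*b^2 + 160*b) + 36*b^3 - 136*b^2 + 112*b + 32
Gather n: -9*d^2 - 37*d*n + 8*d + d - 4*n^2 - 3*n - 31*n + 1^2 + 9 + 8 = -9*d^2 + 9*d - 4*n^2 + n*(-37*d - 34) + 18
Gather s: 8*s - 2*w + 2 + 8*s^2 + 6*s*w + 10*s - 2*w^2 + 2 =8*s^2 + s*(6*w + 18) - 2*w^2 - 2*w + 4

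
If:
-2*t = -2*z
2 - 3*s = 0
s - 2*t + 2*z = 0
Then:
No Solution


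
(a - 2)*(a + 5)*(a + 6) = a^3 + 9*a^2 + 8*a - 60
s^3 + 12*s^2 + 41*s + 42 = (s + 2)*(s + 3)*(s + 7)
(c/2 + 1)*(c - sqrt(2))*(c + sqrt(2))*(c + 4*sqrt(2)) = c^4/2 + c^3 + 2*sqrt(2)*c^3 - c^2 + 4*sqrt(2)*c^2 - 4*sqrt(2)*c - 2*c - 8*sqrt(2)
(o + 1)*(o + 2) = o^2 + 3*o + 2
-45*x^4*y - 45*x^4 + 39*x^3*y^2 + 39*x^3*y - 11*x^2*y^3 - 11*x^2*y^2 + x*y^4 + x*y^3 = (-5*x + y)*(-3*x + y)^2*(x*y + x)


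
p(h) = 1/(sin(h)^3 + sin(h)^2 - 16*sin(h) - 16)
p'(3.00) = -0.05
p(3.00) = -0.05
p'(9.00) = -0.03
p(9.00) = -0.04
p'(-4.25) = -0.01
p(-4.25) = -0.03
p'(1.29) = 0.00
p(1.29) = -0.03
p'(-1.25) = 8.08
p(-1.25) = -1.30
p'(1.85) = -0.00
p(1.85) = -0.03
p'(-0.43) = 0.17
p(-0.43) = -0.11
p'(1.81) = -0.00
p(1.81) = -0.03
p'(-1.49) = 505.58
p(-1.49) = -20.43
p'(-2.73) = -0.17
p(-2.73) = -0.11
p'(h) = (-3*sin(h)^2*cos(h) - 2*sin(h)*cos(h) + 16*cos(h))/(sin(h)^3 + sin(h)^2 - 16*sin(h) - 16)^2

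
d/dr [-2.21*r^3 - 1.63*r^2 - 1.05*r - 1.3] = -6.63*r^2 - 3.26*r - 1.05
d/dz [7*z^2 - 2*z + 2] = 14*z - 2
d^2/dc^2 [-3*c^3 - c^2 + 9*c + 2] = -18*c - 2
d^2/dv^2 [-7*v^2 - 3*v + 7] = -14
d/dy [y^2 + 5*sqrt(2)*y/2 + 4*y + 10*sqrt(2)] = 2*y + 5*sqrt(2)/2 + 4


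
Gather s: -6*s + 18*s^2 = 18*s^2 - 6*s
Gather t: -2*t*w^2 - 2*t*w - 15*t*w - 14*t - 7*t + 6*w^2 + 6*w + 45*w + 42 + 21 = t*(-2*w^2 - 17*w - 21) + 6*w^2 + 51*w + 63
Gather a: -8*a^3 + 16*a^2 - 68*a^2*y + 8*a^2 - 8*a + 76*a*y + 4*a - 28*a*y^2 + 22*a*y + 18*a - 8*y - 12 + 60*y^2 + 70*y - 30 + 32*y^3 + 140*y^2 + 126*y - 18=-8*a^3 + a^2*(24 - 68*y) + a*(-28*y^2 + 98*y + 14) + 32*y^3 + 200*y^2 + 188*y - 60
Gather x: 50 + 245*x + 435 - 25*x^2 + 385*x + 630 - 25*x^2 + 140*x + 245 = -50*x^2 + 770*x + 1360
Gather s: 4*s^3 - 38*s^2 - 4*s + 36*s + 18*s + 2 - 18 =4*s^3 - 38*s^2 + 50*s - 16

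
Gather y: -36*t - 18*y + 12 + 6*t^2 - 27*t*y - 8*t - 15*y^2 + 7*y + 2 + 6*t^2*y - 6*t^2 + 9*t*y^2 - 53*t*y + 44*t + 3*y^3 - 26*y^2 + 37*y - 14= 3*y^3 + y^2*(9*t - 41) + y*(6*t^2 - 80*t + 26)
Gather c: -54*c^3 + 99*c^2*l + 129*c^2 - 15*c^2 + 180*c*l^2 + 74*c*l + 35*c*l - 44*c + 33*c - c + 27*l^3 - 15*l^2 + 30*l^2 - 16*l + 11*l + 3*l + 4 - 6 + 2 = -54*c^3 + c^2*(99*l + 114) + c*(180*l^2 + 109*l - 12) + 27*l^3 + 15*l^2 - 2*l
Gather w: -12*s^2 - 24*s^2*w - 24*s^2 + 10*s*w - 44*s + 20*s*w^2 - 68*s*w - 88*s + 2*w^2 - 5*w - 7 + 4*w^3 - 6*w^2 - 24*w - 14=-36*s^2 - 132*s + 4*w^3 + w^2*(20*s - 4) + w*(-24*s^2 - 58*s - 29) - 21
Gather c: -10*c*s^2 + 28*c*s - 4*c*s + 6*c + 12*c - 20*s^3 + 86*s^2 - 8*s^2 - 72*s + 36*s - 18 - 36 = c*(-10*s^2 + 24*s + 18) - 20*s^3 + 78*s^2 - 36*s - 54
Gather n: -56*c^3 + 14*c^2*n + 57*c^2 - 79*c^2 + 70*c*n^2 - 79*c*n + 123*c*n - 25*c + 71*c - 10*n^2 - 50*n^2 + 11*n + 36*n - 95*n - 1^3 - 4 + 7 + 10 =-56*c^3 - 22*c^2 + 46*c + n^2*(70*c - 60) + n*(14*c^2 + 44*c - 48) + 12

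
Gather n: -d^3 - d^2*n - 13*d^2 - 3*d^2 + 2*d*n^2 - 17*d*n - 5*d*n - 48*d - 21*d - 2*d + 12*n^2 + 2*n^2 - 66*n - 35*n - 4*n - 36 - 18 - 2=-d^3 - 16*d^2 - 71*d + n^2*(2*d + 14) + n*(-d^2 - 22*d - 105) - 56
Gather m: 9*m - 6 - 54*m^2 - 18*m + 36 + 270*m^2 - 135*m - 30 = 216*m^2 - 144*m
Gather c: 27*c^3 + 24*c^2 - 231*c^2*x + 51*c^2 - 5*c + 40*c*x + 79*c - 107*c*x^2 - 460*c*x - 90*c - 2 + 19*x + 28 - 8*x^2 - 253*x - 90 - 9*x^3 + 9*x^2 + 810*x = 27*c^3 + c^2*(75 - 231*x) + c*(-107*x^2 - 420*x - 16) - 9*x^3 + x^2 + 576*x - 64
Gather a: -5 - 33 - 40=-78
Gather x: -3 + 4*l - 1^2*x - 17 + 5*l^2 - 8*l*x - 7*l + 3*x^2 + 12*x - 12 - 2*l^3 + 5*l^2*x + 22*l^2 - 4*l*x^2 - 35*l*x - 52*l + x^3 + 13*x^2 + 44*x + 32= -2*l^3 + 27*l^2 - 55*l + x^3 + x^2*(16 - 4*l) + x*(5*l^2 - 43*l + 55)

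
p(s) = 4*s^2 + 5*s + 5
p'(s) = 8*s + 5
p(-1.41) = 5.90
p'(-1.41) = -6.28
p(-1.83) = 9.25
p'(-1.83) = -9.64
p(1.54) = 22.19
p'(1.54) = 17.32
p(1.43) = 20.33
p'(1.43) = 16.44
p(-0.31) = 3.83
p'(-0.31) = 2.52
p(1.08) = 15.07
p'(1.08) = 13.64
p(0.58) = 9.25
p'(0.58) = 9.64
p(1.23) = 17.20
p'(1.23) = 14.84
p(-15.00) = 830.00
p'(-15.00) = -115.00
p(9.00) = 374.00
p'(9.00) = 77.00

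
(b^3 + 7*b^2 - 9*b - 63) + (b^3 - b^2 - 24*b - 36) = 2*b^3 + 6*b^2 - 33*b - 99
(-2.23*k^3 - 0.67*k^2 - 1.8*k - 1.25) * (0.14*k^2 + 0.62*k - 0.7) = -0.3122*k^5 - 1.4764*k^4 + 0.8936*k^3 - 0.822*k^2 + 0.485*k + 0.875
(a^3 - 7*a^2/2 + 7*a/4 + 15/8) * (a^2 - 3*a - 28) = a^5 - 13*a^4/2 - 63*a^3/4 + 757*a^2/8 - 437*a/8 - 105/2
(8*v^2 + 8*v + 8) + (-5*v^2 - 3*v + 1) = 3*v^2 + 5*v + 9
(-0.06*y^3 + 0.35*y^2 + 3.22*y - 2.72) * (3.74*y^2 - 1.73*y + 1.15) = -0.2244*y^5 + 1.4128*y^4 + 11.3683*y^3 - 15.3409*y^2 + 8.4086*y - 3.128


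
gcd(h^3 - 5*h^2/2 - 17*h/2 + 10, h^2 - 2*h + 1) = h - 1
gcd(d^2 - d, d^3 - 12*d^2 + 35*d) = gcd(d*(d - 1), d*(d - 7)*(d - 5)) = d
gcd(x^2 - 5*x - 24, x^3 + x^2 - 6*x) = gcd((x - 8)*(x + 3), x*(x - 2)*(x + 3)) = x + 3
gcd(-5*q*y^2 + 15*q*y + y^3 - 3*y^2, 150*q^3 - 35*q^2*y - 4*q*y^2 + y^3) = -5*q + y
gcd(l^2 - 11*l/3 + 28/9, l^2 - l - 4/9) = l - 4/3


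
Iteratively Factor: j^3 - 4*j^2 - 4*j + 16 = (j + 2)*(j^2 - 6*j + 8) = (j - 2)*(j + 2)*(j - 4)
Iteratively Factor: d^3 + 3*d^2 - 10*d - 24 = (d - 3)*(d^2 + 6*d + 8) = (d - 3)*(d + 4)*(d + 2)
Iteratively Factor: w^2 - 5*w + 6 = (w - 2)*(w - 3)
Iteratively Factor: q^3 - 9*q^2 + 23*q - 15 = (q - 5)*(q^2 - 4*q + 3) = (q - 5)*(q - 1)*(q - 3)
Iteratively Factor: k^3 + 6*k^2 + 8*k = (k + 4)*(k^2 + 2*k) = (k + 2)*(k + 4)*(k)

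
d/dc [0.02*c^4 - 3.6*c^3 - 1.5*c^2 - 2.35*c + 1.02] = 0.08*c^3 - 10.8*c^2 - 3.0*c - 2.35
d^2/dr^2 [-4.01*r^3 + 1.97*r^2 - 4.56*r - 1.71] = 3.94 - 24.06*r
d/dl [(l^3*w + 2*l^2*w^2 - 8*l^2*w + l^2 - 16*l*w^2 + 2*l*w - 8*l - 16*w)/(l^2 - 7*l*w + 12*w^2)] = (-(2*l - 7*w)*(l^3*w + 2*l^2*w^2 - 8*l^2*w + l^2 - 16*l*w^2 + 2*l*w - 8*l - 16*w) + (l^2 - 7*l*w + 12*w^2)*(3*l^2*w + 4*l*w^2 - 16*l*w + 2*l - 16*w^2 + 2*w - 8))/(l^2 - 7*l*w + 12*w^2)^2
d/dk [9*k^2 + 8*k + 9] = 18*k + 8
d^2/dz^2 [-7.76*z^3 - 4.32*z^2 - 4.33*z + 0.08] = -46.56*z - 8.64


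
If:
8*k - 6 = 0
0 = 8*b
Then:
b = 0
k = 3/4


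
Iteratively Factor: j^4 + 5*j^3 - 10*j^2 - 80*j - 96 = (j - 4)*(j^3 + 9*j^2 + 26*j + 24) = (j - 4)*(j + 4)*(j^2 + 5*j + 6) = (j - 4)*(j + 2)*(j + 4)*(j + 3)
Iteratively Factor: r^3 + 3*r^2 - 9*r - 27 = (r - 3)*(r^2 + 6*r + 9) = (r - 3)*(r + 3)*(r + 3)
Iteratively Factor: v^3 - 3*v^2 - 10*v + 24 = (v - 4)*(v^2 + v - 6) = (v - 4)*(v - 2)*(v + 3)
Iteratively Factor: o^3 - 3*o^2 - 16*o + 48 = (o - 4)*(o^2 + o - 12) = (o - 4)*(o - 3)*(o + 4)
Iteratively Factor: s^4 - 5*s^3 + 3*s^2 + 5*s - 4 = (s - 1)*(s^3 - 4*s^2 - s + 4) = (s - 1)^2*(s^2 - 3*s - 4) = (s - 1)^2*(s + 1)*(s - 4)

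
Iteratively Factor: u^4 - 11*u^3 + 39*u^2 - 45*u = (u - 5)*(u^3 - 6*u^2 + 9*u) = u*(u - 5)*(u^2 - 6*u + 9) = u*(u - 5)*(u - 3)*(u - 3)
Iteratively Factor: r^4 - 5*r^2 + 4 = (r + 1)*(r^3 - r^2 - 4*r + 4) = (r + 1)*(r + 2)*(r^2 - 3*r + 2) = (r - 2)*(r + 1)*(r + 2)*(r - 1)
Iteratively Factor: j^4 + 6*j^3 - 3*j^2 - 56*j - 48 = (j + 4)*(j^3 + 2*j^2 - 11*j - 12) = (j + 1)*(j + 4)*(j^2 + j - 12) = (j + 1)*(j + 4)^2*(j - 3)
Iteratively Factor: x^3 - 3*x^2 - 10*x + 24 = (x - 2)*(x^2 - x - 12) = (x - 2)*(x + 3)*(x - 4)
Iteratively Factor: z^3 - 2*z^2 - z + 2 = (z + 1)*(z^2 - 3*z + 2) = (z - 2)*(z + 1)*(z - 1)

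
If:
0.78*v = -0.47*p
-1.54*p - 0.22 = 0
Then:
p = -0.14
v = 0.09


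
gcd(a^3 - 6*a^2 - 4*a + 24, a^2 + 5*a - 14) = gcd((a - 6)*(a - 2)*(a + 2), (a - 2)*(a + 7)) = a - 2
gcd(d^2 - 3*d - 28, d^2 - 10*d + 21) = d - 7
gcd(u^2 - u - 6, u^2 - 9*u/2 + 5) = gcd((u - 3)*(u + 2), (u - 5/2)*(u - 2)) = 1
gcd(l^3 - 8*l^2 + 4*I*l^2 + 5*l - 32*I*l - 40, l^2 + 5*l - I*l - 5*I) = l - I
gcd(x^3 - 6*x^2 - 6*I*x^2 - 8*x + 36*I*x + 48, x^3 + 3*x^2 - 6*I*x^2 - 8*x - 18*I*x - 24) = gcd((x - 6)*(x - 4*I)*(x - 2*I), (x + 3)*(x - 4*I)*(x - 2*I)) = x^2 - 6*I*x - 8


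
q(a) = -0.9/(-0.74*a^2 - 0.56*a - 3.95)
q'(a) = -0.9*(1.48*a + 0.56)/(-0.74*a^2 - 0.56*a - 3.95)^2 = (-1.332*a - 0.504)/(0.74*a^2 + 0.56*a + 3.95)^2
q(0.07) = 0.23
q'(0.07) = -0.04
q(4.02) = 0.05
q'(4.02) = -0.02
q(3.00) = 0.07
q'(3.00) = -0.03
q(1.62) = 0.13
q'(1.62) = -0.06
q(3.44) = 0.06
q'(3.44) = -0.02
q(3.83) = 0.05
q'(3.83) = -0.02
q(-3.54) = 0.08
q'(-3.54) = 0.03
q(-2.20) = 0.14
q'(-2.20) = 0.06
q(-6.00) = 0.03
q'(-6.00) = 0.01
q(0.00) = 0.23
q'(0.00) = -0.03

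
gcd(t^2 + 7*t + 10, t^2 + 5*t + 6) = t + 2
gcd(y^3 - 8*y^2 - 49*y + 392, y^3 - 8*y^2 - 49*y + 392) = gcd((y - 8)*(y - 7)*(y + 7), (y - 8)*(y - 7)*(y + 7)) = y^3 - 8*y^2 - 49*y + 392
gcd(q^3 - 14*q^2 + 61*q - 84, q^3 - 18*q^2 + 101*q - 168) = q^2 - 10*q + 21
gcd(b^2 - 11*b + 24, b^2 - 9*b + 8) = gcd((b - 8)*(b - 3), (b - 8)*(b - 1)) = b - 8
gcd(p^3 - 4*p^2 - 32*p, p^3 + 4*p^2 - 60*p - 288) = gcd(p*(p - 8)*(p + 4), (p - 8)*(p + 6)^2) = p - 8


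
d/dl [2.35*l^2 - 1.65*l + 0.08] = 4.7*l - 1.65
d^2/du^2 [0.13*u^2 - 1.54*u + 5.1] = 0.260000000000000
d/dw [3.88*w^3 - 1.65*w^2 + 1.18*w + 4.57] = 11.64*w^2 - 3.3*w + 1.18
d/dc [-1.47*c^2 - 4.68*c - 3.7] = -2.94*c - 4.68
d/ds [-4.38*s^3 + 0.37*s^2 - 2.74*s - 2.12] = -13.14*s^2 + 0.74*s - 2.74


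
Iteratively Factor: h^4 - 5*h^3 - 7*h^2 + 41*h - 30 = (h + 3)*(h^3 - 8*h^2 + 17*h - 10) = (h - 1)*(h + 3)*(h^2 - 7*h + 10) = (h - 5)*(h - 1)*(h + 3)*(h - 2)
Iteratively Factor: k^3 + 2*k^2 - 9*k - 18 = (k + 2)*(k^2 - 9) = (k + 2)*(k + 3)*(k - 3)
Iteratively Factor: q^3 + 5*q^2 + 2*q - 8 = (q + 2)*(q^2 + 3*q - 4) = (q - 1)*(q + 2)*(q + 4)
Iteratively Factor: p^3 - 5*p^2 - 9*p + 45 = (p + 3)*(p^2 - 8*p + 15) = (p - 3)*(p + 3)*(p - 5)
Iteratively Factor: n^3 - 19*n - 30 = (n + 2)*(n^2 - 2*n - 15) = (n + 2)*(n + 3)*(n - 5)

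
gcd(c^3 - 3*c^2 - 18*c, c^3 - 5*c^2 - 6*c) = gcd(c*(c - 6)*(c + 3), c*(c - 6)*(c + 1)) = c^2 - 6*c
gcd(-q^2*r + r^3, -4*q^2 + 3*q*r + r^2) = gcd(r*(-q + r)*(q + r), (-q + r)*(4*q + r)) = q - r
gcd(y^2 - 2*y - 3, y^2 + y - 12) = y - 3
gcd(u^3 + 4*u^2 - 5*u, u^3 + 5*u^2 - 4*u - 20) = u + 5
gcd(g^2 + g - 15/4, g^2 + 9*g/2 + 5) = g + 5/2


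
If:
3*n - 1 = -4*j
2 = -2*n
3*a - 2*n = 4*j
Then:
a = 2/3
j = 1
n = -1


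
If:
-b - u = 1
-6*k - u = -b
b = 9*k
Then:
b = -3/4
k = -1/12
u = -1/4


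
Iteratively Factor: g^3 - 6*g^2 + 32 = (g - 4)*(g^2 - 2*g - 8) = (g - 4)^2*(g + 2)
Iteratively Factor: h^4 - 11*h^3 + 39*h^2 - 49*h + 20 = (h - 4)*(h^3 - 7*h^2 + 11*h - 5) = (h - 4)*(h - 1)*(h^2 - 6*h + 5) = (h - 5)*(h - 4)*(h - 1)*(h - 1)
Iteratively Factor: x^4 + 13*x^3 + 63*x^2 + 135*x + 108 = (x + 3)*(x^3 + 10*x^2 + 33*x + 36) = (x + 3)*(x + 4)*(x^2 + 6*x + 9) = (x + 3)^2*(x + 4)*(x + 3)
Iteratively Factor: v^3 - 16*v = (v - 4)*(v^2 + 4*v) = v*(v - 4)*(v + 4)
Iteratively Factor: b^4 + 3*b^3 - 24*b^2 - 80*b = (b + 4)*(b^3 - b^2 - 20*b) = b*(b + 4)*(b^2 - b - 20) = b*(b + 4)^2*(b - 5)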